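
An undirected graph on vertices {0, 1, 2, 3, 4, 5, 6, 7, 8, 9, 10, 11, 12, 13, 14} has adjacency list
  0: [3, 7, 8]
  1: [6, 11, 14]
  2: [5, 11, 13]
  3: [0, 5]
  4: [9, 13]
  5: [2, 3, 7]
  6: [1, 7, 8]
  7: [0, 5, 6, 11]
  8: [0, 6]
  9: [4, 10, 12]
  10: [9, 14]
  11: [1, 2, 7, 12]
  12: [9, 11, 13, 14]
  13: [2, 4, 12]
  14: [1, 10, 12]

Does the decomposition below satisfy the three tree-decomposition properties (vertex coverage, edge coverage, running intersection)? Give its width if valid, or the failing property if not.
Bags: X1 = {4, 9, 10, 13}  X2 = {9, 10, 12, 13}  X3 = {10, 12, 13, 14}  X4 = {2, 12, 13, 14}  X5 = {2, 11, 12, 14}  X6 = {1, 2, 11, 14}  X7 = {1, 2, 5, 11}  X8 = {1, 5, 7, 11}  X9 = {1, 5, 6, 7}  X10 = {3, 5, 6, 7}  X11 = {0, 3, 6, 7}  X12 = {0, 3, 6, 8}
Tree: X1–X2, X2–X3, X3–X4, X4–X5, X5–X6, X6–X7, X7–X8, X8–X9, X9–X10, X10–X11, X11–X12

Yes; width 3.

Every vertex of G appears in some bag (union = {0, 1, 2, 3, 4, 5, 6, 7, 8, 9, 10, 11, 12, 13, 14}); every edge is covered by a bag; and for each vertex v the set of bags containing v is connected in the bag tree. The decomposition is therefore valid. The largest bag has 4 vertices, so the width is 3.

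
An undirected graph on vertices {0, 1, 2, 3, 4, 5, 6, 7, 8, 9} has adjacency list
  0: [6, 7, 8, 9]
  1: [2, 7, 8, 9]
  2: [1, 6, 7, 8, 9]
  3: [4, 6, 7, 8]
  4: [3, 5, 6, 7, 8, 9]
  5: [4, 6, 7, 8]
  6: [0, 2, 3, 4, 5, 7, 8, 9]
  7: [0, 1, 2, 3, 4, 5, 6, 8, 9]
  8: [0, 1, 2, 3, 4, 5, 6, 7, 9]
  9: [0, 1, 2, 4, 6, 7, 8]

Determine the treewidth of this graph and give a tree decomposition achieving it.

Treewidth 4.
One optimal decomposition is:
Bags: B1 = {4, 6, 7, 8, 9}  B2 = {2, 6, 7, 8, 9}  B3 = {1, 2, 7, 8, 9}  B4 = {4, 5, 6, 7, 8}  B5 = {0, 6, 7, 8, 9}  B6 = {3, 4, 6, 7, 8}
Tree: B1–B2, B2–B3, B1–B4, B1–B5, B1–B6

Every bag has size at most 5, so the width is 5 − 1 = 4 and tw(G) ≤ 4. On the other hand G contains the 5-clique {1, 2, 7, 8, 9}. A clique must lie in a single bag of any decomposition, so no decomposition can have width below 4. Hence tw(G) = 4 exactly.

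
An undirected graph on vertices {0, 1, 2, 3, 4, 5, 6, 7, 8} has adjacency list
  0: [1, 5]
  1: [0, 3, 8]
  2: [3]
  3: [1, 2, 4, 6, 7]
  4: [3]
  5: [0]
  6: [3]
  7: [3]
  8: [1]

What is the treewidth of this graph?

A width-1 tree decomposition is:
Bags: B1 = {1, 8}  B2 = {1, 3}  B3 = {3, 4}  B4 = {0, 1}  B5 = {3, 6}  B6 = {3, 7}  B7 = {0, 5}  B8 = {2, 3}
Tree: B1–B2, B2–B3, B1–B4, B2–B5, B3–B6, B4–B7, B3–B8
Each bag holds 2 vertices, so the decomposition has width 1, which upper-bounds the treewidth. G has an edge, so its treewidth is at least 1. Combining the bounds, tw(G) = 1.

1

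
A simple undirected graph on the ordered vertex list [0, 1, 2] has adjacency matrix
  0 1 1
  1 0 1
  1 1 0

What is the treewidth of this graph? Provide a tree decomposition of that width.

Treewidth 2.
One optimal decomposition is:
Bags: B1 = {0, 1, 2}
Tree: (single bag)

With just one bag of size 3, the width is 3 − 1 = 2, so tw(G) ≤ 2. For the lower bound, the 3 vertices {0, 1, 2} are pairwise adjacent, and any tree decomposition puts a clique entirely inside one bag — forcing width ≥ 2. The upper and lower bounds meet at 2, so that is the treewidth.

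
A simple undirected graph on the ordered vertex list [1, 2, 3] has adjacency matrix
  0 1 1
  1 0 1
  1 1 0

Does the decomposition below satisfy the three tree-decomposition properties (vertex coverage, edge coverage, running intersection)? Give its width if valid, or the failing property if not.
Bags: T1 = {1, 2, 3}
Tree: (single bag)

Vertex coverage: the bags together contain {1, 2, 3}, the full vertex set. Edge coverage: each edge of G has both endpoints in at least one bag. Running intersection: for every vertex, the bags containing it form a connected subtree. All three properties hold, so this is a valid tree decomposition of width max|bag| − 1 = 2, and hence tw(G) ≤ 2.

Yes; width 2.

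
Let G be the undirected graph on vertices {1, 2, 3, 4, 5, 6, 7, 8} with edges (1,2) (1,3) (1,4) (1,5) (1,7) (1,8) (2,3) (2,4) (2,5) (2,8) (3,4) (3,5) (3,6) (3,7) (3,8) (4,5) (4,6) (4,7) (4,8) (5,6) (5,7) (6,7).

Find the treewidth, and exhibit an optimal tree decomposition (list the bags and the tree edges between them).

Treewidth 4.
One such decomposition:
Bags: B1 = {1, 2, 3, 4, 8}  B2 = {1, 2, 3, 4, 5}  B3 = {1, 3, 4, 5, 7}  B4 = {3, 4, 5, 6, 7}
Tree: B1–B2, B2–B3, B3–B4

Every bag has size at most 5, so the width is 5 − 1 = 4 and tw(G) ≤ 4. For the lower bound, the 5 vertices {1, 2, 3, 4, 8} are pairwise adjacent, and any tree decomposition puts a clique entirely inside one bag — forcing width ≥ 4. Combining the bounds, tw(G) = 4.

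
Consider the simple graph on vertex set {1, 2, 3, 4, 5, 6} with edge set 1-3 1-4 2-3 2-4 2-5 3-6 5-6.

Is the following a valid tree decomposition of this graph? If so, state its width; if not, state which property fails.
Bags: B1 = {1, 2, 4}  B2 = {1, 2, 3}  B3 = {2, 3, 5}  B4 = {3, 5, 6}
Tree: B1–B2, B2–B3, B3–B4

Vertex coverage: the bags together contain {1, 2, 3, 4, 5, 6}, the full vertex set. Edge coverage: each edge of G has both endpoints in at least one bag. Running intersection: for every vertex, the bags containing it form a connected subtree. All three properties hold, so this is a valid tree decomposition of width max|bag| − 1 = 2, and hence tw(G) ≤ 2.

Yes; width 2.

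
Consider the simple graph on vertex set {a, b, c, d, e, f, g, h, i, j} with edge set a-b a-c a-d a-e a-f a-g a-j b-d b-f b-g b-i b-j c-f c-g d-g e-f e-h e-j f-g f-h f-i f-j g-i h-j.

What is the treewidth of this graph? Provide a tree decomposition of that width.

Every bag has size at most 4, so the width is 4 − 1 = 3 and tw(G) ≤ 3. Conversely, {a, b, d, g} is a clique of size 4, and the vertices of any clique must share a bag in every tree decomposition; so some bag has ≥ 4 vertices and tw(G) ≥ 3. Hence tw(G) = 3 exactly.

Treewidth 3.
Bags: B1 = {a, b, f, g}  B2 = {a, b, f, j}  B3 = {b, f, g, i}  B4 = {a, c, f, g}  B5 = {a, e, f, j}  B6 = {e, f, h, j}  B7 = {a, b, d, g}
Tree: B1–B2, B1–B3, B1–B4, B2–B5, B5–B6, B1–B7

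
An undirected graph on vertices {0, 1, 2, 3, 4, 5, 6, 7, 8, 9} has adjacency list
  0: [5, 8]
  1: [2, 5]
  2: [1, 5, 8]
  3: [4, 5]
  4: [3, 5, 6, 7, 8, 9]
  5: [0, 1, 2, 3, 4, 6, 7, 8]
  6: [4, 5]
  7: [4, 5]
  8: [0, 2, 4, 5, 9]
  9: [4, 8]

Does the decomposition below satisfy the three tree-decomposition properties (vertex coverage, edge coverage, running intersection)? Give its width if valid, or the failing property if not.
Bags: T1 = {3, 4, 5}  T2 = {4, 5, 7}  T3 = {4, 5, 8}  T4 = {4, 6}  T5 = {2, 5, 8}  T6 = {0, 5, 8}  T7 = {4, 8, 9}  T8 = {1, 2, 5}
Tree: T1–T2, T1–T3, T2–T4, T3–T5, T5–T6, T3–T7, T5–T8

A tree decomposition must satisfy three properties: every vertex lies in some bag; for every edge, both endpoints lie together in some bag; and for every vertex, the bags containing it form a connected subtree. Here edge (5,6) lies in no bag, so the decomposition is invalid.

No — edge (5,6) lies in no bag.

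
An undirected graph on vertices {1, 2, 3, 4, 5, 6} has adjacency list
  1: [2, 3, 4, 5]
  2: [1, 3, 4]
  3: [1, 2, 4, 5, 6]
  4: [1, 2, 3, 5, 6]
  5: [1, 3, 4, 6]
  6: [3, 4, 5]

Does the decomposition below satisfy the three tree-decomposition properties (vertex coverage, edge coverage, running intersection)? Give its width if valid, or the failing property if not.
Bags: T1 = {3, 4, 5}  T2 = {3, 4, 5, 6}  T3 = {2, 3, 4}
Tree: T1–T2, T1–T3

A tree decomposition must satisfy three properties: every vertex lies in some bag; for every edge, both endpoints lie together in some bag; and for every vertex, the bags containing it form a connected subtree. Here vertex 1 appears in no bag, so the decomposition is invalid.

No — vertex 1 appears in no bag.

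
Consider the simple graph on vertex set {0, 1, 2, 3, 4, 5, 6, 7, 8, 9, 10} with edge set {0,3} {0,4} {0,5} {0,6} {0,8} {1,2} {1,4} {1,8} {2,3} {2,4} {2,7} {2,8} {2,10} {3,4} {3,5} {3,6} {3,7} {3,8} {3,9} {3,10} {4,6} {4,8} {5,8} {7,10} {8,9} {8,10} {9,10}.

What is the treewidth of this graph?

3

A width-3 tree decomposition is:
Bags: B1 = {1, 2, 4, 8}  B2 = {2, 3, 4, 8}  B3 = {2, 3, 8, 10}  B4 = {0, 3, 4, 8}  B5 = {3, 8, 9, 10}  B6 = {2, 3, 7, 10}  B7 = {0, 3, 5, 8}  B8 = {0, 3, 4, 6}
Tree: B1–B2, B2–B3, B2–B4, B3–B5, B3–B6, B4–B7, B4–B8
The largest bag has 4 vertices, giving width 3; this decomposition certifies tw(G) ≤ 3. For the lower bound, the 4 vertices {1, 2, 4, 8} are pairwise adjacent, and any tree decomposition puts a clique entirely inside one bag — forcing width ≥ 3. Hence tw(G) = 3 exactly.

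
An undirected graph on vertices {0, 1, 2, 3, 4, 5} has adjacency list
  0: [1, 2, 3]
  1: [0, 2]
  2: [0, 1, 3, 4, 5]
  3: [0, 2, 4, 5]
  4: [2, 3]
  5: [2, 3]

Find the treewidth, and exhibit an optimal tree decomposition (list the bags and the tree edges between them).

Treewidth 2.
Bags: B1 = {0, 1, 2}  B2 = {0, 2, 3}  B3 = {2, 3, 5}  B4 = {2, 3, 4}
Tree: B1–B2, B2–B3, B3–B4

Every bag has size at most 3, so the width is 3 − 1 = 2 and tw(G) ≤ 2. Conversely, {0, 1, 2} is a clique of size 3, and the vertices of any clique must share a bag in every tree decomposition; so some bag has ≥ 3 vertices and tw(G) ≥ 2. The upper and lower bounds meet at 2, so that is the treewidth.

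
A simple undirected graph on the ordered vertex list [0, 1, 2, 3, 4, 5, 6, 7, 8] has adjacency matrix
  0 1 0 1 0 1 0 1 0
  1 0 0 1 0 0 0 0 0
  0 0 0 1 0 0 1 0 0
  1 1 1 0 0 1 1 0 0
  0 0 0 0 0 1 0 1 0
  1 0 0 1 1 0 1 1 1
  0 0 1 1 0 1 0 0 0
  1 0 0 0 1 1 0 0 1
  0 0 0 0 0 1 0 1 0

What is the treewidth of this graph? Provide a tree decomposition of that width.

Treewidth 2.
Bags: B1 = {3, 5, 6}  B2 = {0, 3, 5}  B3 = {0, 5, 7}  B4 = {0, 1, 3}  B5 = {4, 5, 7}  B6 = {5, 7, 8}  B7 = {2, 3, 6}
Tree: B1–B2, B2–B3, B2–B4, B3–B5, B5–B6, B1–B7

The largest bag has 3 vertices, giving width 2; this decomposition certifies tw(G) ≤ 2. On the other hand G contains the 3-clique {0, 1, 3}. A clique must lie in a single bag of any decomposition, so no decomposition can have width below 2. The upper and lower bounds meet at 2, so that is the treewidth.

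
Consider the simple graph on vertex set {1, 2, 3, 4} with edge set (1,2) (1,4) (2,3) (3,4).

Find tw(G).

2

A width-2 tree decomposition is:
Bags: B1 = {2, 3, 4}  B2 = {1, 2, 4}
Tree: B1–B2
Every bag has size at most 3, so the width is 3 − 1 = 2 and tw(G) ≤ 2. The edges 2–3–4–1–2 form a cycle, so G is not a tree and its treewidth is at least 2. Combining the bounds, tw(G) = 2.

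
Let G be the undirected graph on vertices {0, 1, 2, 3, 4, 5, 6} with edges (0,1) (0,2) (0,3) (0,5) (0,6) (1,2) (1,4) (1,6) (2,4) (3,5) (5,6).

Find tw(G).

2

A width-2 tree decomposition is:
Bags: B1 = {0, 1, 2}  B2 = {0, 1, 6}  B3 = {0, 5, 6}  B4 = {1, 2, 4}  B5 = {0, 3, 5}
Tree: B1–B2, B2–B3, B1–B4, B3–B5
Each bag holds 3 vertices, so the decomposition has width 2, which upper-bounds the treewidth. Conversely, {0, 1, 2} is a clique of size 3, and the vertices of any clique must share a bag in every tree decomposition; so some bag has ≥ 3 vertices and tw(G) ≥ 2. The upper and lower bounds meet at 2, so that is the treewidth.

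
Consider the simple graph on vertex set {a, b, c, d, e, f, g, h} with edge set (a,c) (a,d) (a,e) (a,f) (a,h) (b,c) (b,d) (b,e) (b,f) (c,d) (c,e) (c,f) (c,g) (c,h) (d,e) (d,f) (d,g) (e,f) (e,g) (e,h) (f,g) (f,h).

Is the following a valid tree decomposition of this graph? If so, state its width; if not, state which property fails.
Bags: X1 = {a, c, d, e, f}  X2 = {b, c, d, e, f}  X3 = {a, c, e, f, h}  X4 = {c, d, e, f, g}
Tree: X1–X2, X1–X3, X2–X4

Checking the three conditions: (i) the bags cover all of {a, b, c, d, e, f, g, h}; (ii) for each edge, some bag contains both endpoints; (iii) the bags containing any fixed vertex form a subtree. All hold, so the decomposition is valid with width 5 − 1 = 4.

Yes; width 4.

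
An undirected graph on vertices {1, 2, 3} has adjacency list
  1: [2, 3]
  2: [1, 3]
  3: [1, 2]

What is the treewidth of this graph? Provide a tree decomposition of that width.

With just one bag of size 3, the width is 3 − 1 = 2, so tw(G) ≤ 2. Conversely, {1, 2, 3} is a clique of size 3, and the vertices of any clique must share a bag in every tree decomposition; so some bag has ≥ 3 vertices and tw(G) ≥ 2. The upper and lower bounds meet at 2, so that is the treewidth.

Treewidth 2.
One such decomposition:
Bags: B1 = {1, 2, 3}
Tree: (single bag)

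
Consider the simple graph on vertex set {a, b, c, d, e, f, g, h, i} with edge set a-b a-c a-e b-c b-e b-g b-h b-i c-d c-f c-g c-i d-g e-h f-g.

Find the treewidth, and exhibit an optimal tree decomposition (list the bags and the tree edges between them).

Treewidth 2.
Bags: B1 = {c, f, g}  B2 = {b, c, g}  B3 = {a, b, c}  B4 = {c, d, g}  B5 = {a, b, e}  B6 = {b, e, h}  B7 = {b, c, i}
Tree: B1–B2, B2–B3, B2–B4, B3–B5, B5–B6, B3–B7

Every bag has size at most 3, so the width is 3 − 1 = 2 and tw(G) ≤ 2. Conversely, {c, d, g} is a clique of size 3, and the vertices of any clique must share a bag in every tree decomposition; so some bag has ≥ 3 vertices and tw(G) ≥ 2. The upper and lower bounds meet at 2, so that is the treewidth.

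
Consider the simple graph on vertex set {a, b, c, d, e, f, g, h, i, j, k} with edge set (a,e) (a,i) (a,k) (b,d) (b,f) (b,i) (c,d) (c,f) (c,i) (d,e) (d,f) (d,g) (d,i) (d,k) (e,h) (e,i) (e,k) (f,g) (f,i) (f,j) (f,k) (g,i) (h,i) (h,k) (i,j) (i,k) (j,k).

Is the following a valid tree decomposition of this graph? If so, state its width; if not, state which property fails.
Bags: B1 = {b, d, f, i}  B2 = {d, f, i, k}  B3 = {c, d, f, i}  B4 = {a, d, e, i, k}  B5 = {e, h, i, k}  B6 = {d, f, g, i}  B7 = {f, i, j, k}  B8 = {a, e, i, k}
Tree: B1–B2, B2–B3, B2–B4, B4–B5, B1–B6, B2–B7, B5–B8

No — bags containing vertex a are not connected in the tree.

A tree decomposition must satisfy three properties: every vertex lies in some bag; for every edge, both endpoints lie together in some bag; and for every vertex, the bags containing it form a connected subtree. Here bags containing vertex a are not connected in the tree, so the decomposition is invalid.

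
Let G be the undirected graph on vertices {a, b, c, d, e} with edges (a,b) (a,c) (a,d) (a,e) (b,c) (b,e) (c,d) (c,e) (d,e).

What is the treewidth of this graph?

3

A width-3 tree decomposition is:
Bags: B1 = {a, c, d, e}  B2 = {a, b, c, e}
Tree: B1–B2
Every bag has size at most 4, so the width is 4 − 1 = 3 and tw(G) ≤ 3. Conversely, {a, c, d, e} is a clique of size 4, and the vertices of any clique must share a bag in every tree decomposition; so some bag has ≥ 4 vertices and tw(G) ≥ 3. Hence tw(G) = 3 exactly.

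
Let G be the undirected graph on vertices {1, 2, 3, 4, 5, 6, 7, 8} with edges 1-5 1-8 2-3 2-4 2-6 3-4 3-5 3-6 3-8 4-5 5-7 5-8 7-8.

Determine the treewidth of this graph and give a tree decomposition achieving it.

The largest bag has 3 vertices, giving width 2; this decomposition certifies tw(G) ≤ 2. For the lower bound, the 3 vertices {1, 5, 8} are pairwise adjacent, and any tree decomposition puts a clique entirely inside one bag — forcing width ≥ 2. Combining the bounds, tw(G) = 2.

Treewidth 2.
One such decomposition:
Bags: B1 = {2, 3, 4}  B2 = {3, 4, 5}  B3 = {3, 5, 8}  B4 = {5, 7, 8}  B5 = {1, 5, 8}  B6 = {2, 3, 6}
Tree: B1–B2, B2–B3, B3–B4, B4–B5, B1–B6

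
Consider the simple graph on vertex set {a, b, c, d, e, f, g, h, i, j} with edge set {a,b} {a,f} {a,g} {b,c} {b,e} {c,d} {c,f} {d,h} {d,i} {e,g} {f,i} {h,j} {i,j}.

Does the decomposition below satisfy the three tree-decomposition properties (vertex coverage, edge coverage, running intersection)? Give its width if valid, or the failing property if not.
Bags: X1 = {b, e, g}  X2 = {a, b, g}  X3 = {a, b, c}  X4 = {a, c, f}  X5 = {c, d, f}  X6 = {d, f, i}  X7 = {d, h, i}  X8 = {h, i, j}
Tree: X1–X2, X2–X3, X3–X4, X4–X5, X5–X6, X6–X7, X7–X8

Vertex coverage: the bags together contain {a, b, c, d, e, f, g, h, i, j}, the full vertex set. Edge coverage: each edge of G has both endpoints in at least one bag. Running intersection: for every vertex, the bags containing it form a connected subtree. All three properties hold, so this is a valid tree decomposition of width max|bag| − 1 = 2, and hence tw(G) ≤ 2.

Yes; width 2.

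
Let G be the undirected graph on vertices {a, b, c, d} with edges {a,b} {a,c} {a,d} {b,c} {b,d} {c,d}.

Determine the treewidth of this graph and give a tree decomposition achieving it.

Treewidth 3.
One such decomposition:
Bags: B1 = {a, b, c, d}
Tree: (single bag)

With just one bag of size 4, the width is 4 − 1 = 3, so tw(G) ≤ 3. On the other hand G contains the 4-clique {a, b, c, d}. A clique must lie in a single bag of any decomposition, so no decomposition can have width below 3. The upper and lower bounds meet at 3, so that is the treewidth.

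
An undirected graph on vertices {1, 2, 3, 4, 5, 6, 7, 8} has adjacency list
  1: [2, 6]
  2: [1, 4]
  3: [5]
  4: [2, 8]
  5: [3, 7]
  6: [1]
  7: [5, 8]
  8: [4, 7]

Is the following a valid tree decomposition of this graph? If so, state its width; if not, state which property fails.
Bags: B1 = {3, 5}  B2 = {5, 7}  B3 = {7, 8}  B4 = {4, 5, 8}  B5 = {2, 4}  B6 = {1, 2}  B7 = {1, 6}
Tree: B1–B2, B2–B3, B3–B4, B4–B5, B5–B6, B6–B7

A tree decomposition must satisfy three properties: every vertex lies in some bag; for every edge, both endpoints lie together in some bag; and for every vertex, the bags containing it form a connected subtree. Here bags containing vertex 5 are not connected in the tree, so the decomposition is invalid.

No — bags containing vertex 5 are not connected in the tree.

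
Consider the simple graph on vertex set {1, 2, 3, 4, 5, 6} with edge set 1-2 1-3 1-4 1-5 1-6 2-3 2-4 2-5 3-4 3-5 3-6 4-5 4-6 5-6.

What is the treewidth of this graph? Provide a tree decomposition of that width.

Treewidth 4.
One such decomposition:
Bags: B1 = {1, 2, 3, 4, 5}  B2 = {1, 3, 4, 5, 6}
Tree: B1–B2

The largest bag has 5 vertices, giving width 4; this decomposition certifies tw(G) ≤ 4. Conversely, {1, 2, 3, 4, 5} is a clique of size 5, and the vertices of any clique must share a bag in every tree decomposition; so some bag has ≥ 5 vertices and tw(G) ≥ 4. Combining the bounds, tw(G) = 4.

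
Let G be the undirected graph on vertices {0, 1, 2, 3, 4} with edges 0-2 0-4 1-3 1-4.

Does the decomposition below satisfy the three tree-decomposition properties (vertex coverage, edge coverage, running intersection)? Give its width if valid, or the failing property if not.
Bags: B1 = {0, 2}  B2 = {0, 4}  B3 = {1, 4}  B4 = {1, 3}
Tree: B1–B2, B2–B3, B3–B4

Yes; width 1.

Vertex coverage: the bags together contain {0, 1, 2, 3, 4}, the full vertex set. Edge coverage: each edge of G has both endpoints in at least one bag. Running intersection: for every vertex, the bags containing it form a connected subtree. All three properties hold, so this is a valid tree decomposition of width max|bag| − 1 = 1, and hence tw(G) ≤ 1.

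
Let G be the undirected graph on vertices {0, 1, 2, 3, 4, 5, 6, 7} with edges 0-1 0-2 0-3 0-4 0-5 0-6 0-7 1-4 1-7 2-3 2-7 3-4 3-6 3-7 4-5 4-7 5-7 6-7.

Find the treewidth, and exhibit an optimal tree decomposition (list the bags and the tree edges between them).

Each bag holds 4 vertices, so the decomposition has width 3, which upper-bounds the treewidth. On the other hand G contains the 4-clique {0, 1, 4, 7}. A clique must lie in a single bag of any decomposition, so no decomposition can have width below 3. The upper and lower bounds meet at 3, so that is the treewidth.

Treewidth 3.
Bags: B1 = {0, 3, 4, 7}  B2 = {0, 1, 4, 7}  B3 = {0, 3, 6, 7}  B4 = {0, 4, 5, 7}  B5 = {0, 2, 3, 7}
Tree: B1–B2, B1–B3, B1–B4, B1–B5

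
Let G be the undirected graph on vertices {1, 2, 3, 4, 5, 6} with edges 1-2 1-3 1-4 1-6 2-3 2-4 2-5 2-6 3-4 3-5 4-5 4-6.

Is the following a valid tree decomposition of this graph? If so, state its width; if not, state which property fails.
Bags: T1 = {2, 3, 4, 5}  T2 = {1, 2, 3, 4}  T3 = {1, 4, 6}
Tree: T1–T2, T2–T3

A tree decomposition must satisfy three properties: every vertex lies in some bag; for every edge, both endpoints lie together in some bag; and for every vertex, the bags containing it form a connected subtree. Here edge (2,6) lies in no bag, so the decomposition is invalid.

No — edge (2,6) lies in no bag.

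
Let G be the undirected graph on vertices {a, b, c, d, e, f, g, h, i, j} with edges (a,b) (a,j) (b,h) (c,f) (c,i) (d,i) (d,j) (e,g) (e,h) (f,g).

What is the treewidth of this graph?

A width-2 tree decomposition is:
Bags: B1 = {e, f, g}  B2 = {e, f, h}  B3 = {b, f, h}  B4 = {a, b, f}  B5 = {a, f, j}  B6 = {d, f, j}  B7 = {d, f, i}  B8 = {c, f, i}
Tree: B1–B2, B2–B3, B3–B4, B4–B5, B5–B6, B6–B7, B7–B8
Every bag has size at most 3, so the width is 3 − 1 = 2 and tw(G) ≤ 2. For the lower bound, G contains the cycle f–g–e–h–b–a–j–d–i–c–f, so G is not a forest; only forests have treewidth ≤ 1, hence tw(G) ≥ 2. The upper and lower bounds meet at 2, so that is the treewidth.

2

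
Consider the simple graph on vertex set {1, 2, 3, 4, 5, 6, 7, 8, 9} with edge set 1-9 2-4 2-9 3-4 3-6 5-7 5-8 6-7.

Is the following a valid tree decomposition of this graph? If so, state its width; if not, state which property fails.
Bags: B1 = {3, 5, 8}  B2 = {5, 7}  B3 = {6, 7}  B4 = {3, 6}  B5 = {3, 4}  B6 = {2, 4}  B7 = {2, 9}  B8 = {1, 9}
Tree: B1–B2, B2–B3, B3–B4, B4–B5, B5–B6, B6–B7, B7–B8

A tree decomposition must satisfy three properties: every vertex lies in some bag; for every edge, both endpoints lie together in some bag; and for every vertex, the bags containing it form a connected subtree. Here bags containing vertex 3 are not connected in the tree, so the decomposition is invalid.

No — bags containing vertex 3 are not connected in the tree.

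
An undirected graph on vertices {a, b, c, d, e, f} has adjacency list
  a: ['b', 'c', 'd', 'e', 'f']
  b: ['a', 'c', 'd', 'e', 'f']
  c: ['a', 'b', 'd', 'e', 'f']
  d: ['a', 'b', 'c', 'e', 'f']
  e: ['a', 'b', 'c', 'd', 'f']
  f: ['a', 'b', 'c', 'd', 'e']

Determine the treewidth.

5

A width-5 tree decomposition is:
Bags: B1 = {a, b, c, d, e, f}
Tree: (single bag)
A single bag containing all 6 vertices is trivially a valid decomposition of width 5. On the other hand G contains the 6-clique {a, b, c, d, e, f}. A clique must lie in a single bag of any decomposition, so no decomposition can have width below 5. Hence tw(G) = 5 exactly.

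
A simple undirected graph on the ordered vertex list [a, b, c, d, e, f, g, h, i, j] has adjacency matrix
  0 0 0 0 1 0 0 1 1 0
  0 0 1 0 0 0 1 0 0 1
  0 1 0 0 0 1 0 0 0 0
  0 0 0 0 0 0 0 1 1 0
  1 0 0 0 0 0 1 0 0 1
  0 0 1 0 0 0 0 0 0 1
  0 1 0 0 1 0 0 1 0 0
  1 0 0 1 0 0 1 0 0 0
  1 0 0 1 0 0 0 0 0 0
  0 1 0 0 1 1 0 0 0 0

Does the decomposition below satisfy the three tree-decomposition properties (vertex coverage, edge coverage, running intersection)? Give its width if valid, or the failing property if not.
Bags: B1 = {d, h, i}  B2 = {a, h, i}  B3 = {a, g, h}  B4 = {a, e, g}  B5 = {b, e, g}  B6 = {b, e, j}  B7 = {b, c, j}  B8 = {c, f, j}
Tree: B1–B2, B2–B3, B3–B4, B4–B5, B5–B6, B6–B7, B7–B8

Yes; width 2.

Checking the three conditions: (i) the bags cover all of {a, b, c, d, e, f, g, h, i, j}; (ii) for each edge, some bag contains both endpoints; (iii) the bags containing any fixed vertex form a subtree. All hold, so the decomposition is valid with width 3 − 1 = 2.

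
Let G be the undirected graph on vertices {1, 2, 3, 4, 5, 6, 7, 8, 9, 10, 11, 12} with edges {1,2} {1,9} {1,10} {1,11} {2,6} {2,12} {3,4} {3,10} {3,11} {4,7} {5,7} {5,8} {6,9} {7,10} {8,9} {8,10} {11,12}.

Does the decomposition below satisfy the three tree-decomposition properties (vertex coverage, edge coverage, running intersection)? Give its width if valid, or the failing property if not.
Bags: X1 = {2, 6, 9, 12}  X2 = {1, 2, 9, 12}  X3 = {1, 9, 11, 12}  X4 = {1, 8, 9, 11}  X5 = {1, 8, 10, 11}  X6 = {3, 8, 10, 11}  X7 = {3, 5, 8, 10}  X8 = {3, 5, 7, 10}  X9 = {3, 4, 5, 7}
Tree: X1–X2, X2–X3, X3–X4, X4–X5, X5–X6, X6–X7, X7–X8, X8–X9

Every vertex of G appears in some bag (union = {1, 2, 3, 4, 5, 6, 7, 8, 9, 10, 11, 12}); every edge is covered by a bag; and for each vertex v the set of bags containing v is connected in the bag tree. The decomposition is therefore valid. The largest bag has 4 vertices, so the width is 3.

Yes; width 3.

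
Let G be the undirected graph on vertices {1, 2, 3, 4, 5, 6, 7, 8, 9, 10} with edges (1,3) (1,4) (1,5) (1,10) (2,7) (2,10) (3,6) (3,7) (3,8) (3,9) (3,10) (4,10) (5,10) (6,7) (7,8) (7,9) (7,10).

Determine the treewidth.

2

A width-2 tree decomposition is:
Bags: B1 = {3, 7, 10}  B2 = {3, 7, 9}  B3 = {3, 6, 7}  B4 = {1, 3, 10}  B5 = {1, 5, 10}  B6 = {1, 4, 10}  B7 = {2, 7, 10}  B8 = {3, 7, 8}
Tree: B1–B2, B1–B3, B1–B4, B4–B5, B5–B6, B1–B7, B3–B8
The largest bag has 3 vertices, giving width 2; this decomposition certifies tw(G) ≤ 2. Conversely, {2, 7, 10} is a clique of size 3, and the vertices of any clique must share a bag in every tree decomposition; so some bag has ≥ 3 vertices and tw(G) ≥ 2. Therefore the treewidth is 2.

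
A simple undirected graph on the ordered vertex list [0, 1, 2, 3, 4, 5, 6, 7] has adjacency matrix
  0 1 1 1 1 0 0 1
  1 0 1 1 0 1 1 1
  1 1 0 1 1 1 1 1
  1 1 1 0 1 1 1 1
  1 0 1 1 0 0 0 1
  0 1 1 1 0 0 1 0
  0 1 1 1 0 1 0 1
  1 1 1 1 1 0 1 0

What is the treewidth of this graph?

4

A width-4 tree decomposition is:
Bags: B1 = {1, 2, 3, 5, 6}  B2 = {1, 2, 3, 6, 7}  B3 = {0, 1, 2, 3, 7}  B4 = {0, 2, 3, 4, 7}
Tree: B1–B2, B2–B3, B3–B4
Every bag has size at most 5, so the width is 5 − 1 = 4 and tw(G) ≤ 4. Conversely, {0, 1, 2, 3, 7} is a clique of size 5, and the vertices of any clique must share a bag in every tree decomposition; so some bag has ≥ 5 vertices and tw(G) ≥ 4. Combining the bounds, tw(G) = 4.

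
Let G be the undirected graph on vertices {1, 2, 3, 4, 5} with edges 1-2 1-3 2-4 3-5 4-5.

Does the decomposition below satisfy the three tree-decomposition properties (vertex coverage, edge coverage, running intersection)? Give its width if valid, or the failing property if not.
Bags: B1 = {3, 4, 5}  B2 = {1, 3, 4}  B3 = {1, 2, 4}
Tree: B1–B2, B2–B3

Yes; width 2.

Every vertex of G appears in some bag (union = {1, 2, 3, 4, 5}); every edge is covered by a bag; and for each vertex v the set of bags containing v is connected in the bag tree. The decomposition is therefore valid. The largest bag has 3 vertices, so the width is 2.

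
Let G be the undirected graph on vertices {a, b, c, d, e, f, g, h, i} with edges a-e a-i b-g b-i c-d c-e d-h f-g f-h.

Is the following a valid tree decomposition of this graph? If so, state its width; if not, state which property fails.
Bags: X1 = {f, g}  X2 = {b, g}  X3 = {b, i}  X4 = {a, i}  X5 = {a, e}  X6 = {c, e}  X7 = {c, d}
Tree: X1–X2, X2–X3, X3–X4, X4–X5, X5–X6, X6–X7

No — vertex h appears in no bag.

A tree decomposition must satisfy three properties: every vertex lies in some bag; for every edge, both endpoints lie together in some bag; and for every vertex, the bags containing it form a connected subtree. Here vertex h appears in no bag, so the decomposition is invalid.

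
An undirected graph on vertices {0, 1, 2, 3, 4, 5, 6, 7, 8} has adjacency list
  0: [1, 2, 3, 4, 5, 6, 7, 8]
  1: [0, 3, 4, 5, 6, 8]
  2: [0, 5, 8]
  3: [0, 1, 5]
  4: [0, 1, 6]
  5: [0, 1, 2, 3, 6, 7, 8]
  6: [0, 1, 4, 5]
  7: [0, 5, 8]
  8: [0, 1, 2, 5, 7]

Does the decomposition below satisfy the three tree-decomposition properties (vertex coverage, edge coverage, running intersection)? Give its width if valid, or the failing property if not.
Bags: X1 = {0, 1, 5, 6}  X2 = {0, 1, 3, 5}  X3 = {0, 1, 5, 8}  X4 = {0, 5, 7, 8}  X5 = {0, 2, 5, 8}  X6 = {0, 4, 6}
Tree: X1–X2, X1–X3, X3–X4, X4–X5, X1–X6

A tree decomposition must satisfy three properties: every vertex lies in some bag; for every edge, both endpoints lie together in some bag; and for every vertex, the bags containing it form a connected subtree. Here edge (1,4) lies in no bag, so the decomposition is invalid.

No — edge (1,4) lies in no bag.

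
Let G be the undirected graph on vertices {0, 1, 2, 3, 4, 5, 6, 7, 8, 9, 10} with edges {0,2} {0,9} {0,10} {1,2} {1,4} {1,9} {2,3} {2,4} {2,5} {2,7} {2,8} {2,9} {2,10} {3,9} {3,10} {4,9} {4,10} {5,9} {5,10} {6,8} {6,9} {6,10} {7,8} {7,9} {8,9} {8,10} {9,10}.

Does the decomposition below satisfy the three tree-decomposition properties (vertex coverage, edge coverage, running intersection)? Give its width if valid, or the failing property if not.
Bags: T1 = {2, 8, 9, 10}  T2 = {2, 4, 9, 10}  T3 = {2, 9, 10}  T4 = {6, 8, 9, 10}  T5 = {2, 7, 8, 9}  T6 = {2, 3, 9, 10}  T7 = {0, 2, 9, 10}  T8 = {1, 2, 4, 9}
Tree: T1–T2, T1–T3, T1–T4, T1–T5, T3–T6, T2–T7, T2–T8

A tree decomposition must satisfy three properties: every vertex lies in some bag; for every edge, both endpoints lie together in some bag; and for every vertex, the bags containing it form a connected subtree. Here vertex 5 appears in no bag, so the decomposition is invalid.

No — vertex 5 appears in no bag.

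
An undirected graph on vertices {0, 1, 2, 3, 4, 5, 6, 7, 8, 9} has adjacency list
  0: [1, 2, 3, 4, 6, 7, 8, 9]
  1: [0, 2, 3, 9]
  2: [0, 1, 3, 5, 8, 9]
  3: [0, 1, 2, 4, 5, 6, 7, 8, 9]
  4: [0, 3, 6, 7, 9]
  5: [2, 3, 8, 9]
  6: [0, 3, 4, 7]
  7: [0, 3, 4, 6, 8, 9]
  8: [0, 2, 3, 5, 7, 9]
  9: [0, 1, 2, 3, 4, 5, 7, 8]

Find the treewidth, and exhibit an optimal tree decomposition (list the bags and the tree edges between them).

Treewidth 4.
One optimal decomposition is:
Bags: B1 = {0, 3, 4, 7, 9}  B2 = {0, 3, 7, 8, 9}  B3 = {0, 2, 3, 8, 9}  B4 = {0, 1, 2, 3, 9}  B5 = {2, 3, 5, 8, 9}  B6 = {0, 3, 4, 6, 7}
Tree: B1–B2, B2–B3, B3–B4, B3–B5, B1–B6

The largest bag has 5 vertices, giving width 4; this decomposition certifies tw(G) ≤ 4. For the lower bound, the 5 vertices {0, 2, 3, 8, 9} are pairwise adjacent, and any tree decomposition puts a clique entirely inside one bag — forcing width ≥ 4. Combining the bounds, tw(G) = 4.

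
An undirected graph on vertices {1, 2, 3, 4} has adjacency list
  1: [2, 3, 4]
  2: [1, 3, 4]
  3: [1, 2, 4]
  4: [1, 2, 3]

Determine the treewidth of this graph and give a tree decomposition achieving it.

With just one bag of size 4, the width is 4 − 1 = 3, so tw(G) ≤ 3. On the other hand G contains the 4-clique {1, 2, 3, 4}. A clique must lie in a single bag of any decomposition, so no decomposition can have width below 3. Combining the bounds, tw(G) = 3.

Treewidth 3.
One optimal decomposition is:
Bags: B1 = {1, 2, 3, 4}
Tree: (single bag)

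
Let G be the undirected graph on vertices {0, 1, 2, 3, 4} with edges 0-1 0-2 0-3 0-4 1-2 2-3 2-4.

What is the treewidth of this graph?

2

A width-2 tree decomposition is:
Bags: B1 = {0, 2, 3}  B2 = {0, 2, 4}  B3 = {0, 1, 2}
Tree: B1–B2, B1–B3
Every bag has size at most 3, so the width is 3 − 1 = 2 and tw(G) ≤ 2. For the lower bound, the 3 vertices {0, 1, 2} are pairwise adjacent, and any tree decomposition puts a clique entirely inside one bag — forcing width ≥ 2. The upper and lower bounds meet at 2, so that is the treewidth.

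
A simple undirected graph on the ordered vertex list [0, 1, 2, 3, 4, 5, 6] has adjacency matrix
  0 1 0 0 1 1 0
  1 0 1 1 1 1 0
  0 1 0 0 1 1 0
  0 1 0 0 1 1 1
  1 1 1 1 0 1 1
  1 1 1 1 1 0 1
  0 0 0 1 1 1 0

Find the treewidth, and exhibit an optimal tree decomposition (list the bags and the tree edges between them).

Treewidth 3.
One such decomposition:
Bags: B1 = {1, 2, 4, 5}  B2 = {0, 1, 4, 5}  B3 = {1, 3, 4, 5}  B4 = {3, 4, 5, 6}
Tree: B1–B2, B2–B3, B3–B4

Every bag has size at most 4, so the width is 4 − 1 = 3 and tw(G) ≤ 3. For the lower bound, the 4 vertices {0, 1, 4, 5} are pairwise adjacent, and any tree decomposition puts a clique entirely inside one bag — forcing width ≥ 3. Hence tw(G) = 3 exactly.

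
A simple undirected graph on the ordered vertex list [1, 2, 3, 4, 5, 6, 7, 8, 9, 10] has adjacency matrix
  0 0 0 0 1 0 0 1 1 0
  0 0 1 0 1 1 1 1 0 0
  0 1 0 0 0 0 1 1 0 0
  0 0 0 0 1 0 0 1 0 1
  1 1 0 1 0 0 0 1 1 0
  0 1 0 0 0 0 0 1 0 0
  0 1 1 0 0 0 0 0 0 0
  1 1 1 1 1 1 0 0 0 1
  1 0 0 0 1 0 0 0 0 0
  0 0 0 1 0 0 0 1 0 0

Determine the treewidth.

A width-2 tree decomposition is:
Bags: B1 = {2, 3, 8}  B2 = {2, 5, 8}  B3 = {1, 5, 8}  B4 = {2, 6, 8}  B5 = {2, 3, 7}  B6 = {4, 5, 8}  B7 = {4, 8, 10}  B8 = {1, 5, 9}
Tree: B1–B2, B2–B3, B1–B4, B1–B5, B3–B6, B6–B7, B3–B8
Each bag holds 3 vertices, so the decomposition has width 2, which upper-bounds the treewidth. Conversely, {1, 5, 8} is a clique of size 3, and the vertices of any clique must share a bag in every tree decomposition; so some bag has ≥ 3 vertices and tw(G) ≥ 2. Hence tw(G) = 2 exactly.

2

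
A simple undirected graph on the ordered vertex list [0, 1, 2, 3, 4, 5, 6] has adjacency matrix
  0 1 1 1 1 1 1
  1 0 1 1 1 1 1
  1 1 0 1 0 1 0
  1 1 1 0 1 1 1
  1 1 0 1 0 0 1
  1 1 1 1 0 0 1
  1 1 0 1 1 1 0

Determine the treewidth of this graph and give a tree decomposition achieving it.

Treewidth 4.
One optimal decomposition is:
Bags: B1 = {0, 1, 3, 5, 6}  B2 = {0, 1, 2, 3, 5}  B3 = {0, 1, 3, 4, 6}
Tree: B1–B2, B1–B3

Each bag holds 5 vertices, so the decomposition has width 4, which upper-bounds the treewidth. On the other hand G contains the 5-clique {0, 1, 3, 4, 6}. A clique must lie in a single bag of any decomposition, so no decomposition can have width below 4. Hence tw(G) = 4 exactly.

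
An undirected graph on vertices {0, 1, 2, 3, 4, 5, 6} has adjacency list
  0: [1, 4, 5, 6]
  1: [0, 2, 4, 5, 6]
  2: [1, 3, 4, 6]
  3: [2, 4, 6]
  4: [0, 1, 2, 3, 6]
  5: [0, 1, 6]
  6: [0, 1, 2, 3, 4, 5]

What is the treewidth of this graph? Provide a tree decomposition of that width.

Each bag holds 4 vertices, so the decomposition has width 3, which upper-bounds the treewidth. On the other hand G contains the 4-clique {0, 1, 4, 6}. A clique must lie in a single bag of any decomposition, so no decomposition can have width below 3. Combining the bounds, tw(G) = 3.

Treewidth 3.
Bags: B1 = {0, 1, 5, 6}  B2 = {0, 1, 4, 6}  B3 = {1, 2, 4, 6}  B4 = {2, 3, 4, 6}
Tree: B1–B2, B2–B3, B3–B4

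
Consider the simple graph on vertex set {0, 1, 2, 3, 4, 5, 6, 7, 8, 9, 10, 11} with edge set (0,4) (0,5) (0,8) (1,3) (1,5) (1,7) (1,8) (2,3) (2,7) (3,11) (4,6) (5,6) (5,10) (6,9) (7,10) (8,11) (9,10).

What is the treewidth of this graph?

3

A width-3 tree decomposition is:
Bags: B1 = {0, 4, 6, 9}  B2 = {0, 5, 6, 9}  B3 = {0, 5, 9, 10}  B4 = {0, 5, 8, 10}  B5 = {1, 5, 8, 10}  B6 = {1, 7, 8, 10}  B7 = {1, 7, 8, 11}  B8 = {1, 3, 7, 11}  B9 = {2, 3, 7, 11}
Tree: B1–B2, B2–B3, B3–B4, B4–B5, B5–B6, B6–B7, B7–B8, B8–B9
Every bag has size at most 4, so the width is 4 − 1 = 3 and tw(G) ≤ 3. For the lower bound: the 4 vertex sets {4,6,9}, {0}, {5}, {1,7,8,10} are disjoint, each induces a connected subgraph, and every pair is joined by at least one edge of G. Contracting each set to a single vertex therefore yields K_{4} as a minor, and since treewidth is minor-monotone, tw(G) ≥ tw(K_{4}) = 3. Therefore the treewidth is 3.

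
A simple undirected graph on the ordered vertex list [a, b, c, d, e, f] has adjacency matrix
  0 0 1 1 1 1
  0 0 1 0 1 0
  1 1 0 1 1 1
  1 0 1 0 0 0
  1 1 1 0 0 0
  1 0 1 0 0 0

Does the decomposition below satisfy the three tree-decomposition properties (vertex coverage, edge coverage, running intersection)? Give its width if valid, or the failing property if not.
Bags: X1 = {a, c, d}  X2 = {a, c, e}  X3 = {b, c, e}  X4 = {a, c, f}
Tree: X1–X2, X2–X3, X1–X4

Yes; width 2.

Every vertex of G appears in some bag (union = {a, b, c, d, e, f}); every edge is covered by a bag; and for each vertex v the set of bags containing v is connected in the bag tree. The decomposition is therefore valid. The largest bag has 3 vertices, so the width is 2.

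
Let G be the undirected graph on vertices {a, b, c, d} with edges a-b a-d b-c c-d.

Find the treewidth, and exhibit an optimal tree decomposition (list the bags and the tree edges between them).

Treewidth 2.
One such decomposition:
Bags: B1 = {a, c, d}  B2 = {a, b, c}
Tree: B1–B2

Each bag holds 3 vertices, so the decomposition has width 2, which upper-bounds the treewidth. The edges c–d–a–b–c form a cycle, so G is not a tree and its treewidth is at least 2. Combining the bounds, tw(G) = 2.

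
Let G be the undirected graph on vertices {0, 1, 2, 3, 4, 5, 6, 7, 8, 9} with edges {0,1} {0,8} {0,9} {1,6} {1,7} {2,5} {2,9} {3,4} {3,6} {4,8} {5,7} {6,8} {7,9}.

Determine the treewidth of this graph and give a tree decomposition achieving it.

Treewidth 2.
One such decomposition:
Bags: B1 = {2, 5, 7}  B2 = {2, 7, 9}  B3 = {1, 7, 9}  B4 = {0, 1, 9}  B5 = {0, 1, 6}  B6 = {0, 6, 8}  B7 = {3, 6, 8}  B8 = {3, 4, 8}
Tree: B1–B2, B2–B3, B3–B4, B4–B5, B5–B6, B6–B7, B7–B8

Every bag has size at most 3, so the width is 3 − 1 = 2 and tw(G) ≤ 2. The edges 5–2–9–7–5 form a cycle, so G is not a tree and its treewidth is at least 2. Therefore the treewidth is 2.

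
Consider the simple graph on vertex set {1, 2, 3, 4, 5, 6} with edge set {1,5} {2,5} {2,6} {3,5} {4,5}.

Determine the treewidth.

A width-1 tree decomposition is:
Bags: B1 = {1, 5}  B2 = {3, 5}  B3 = {4, 5}  B4 = {2, 5}  B5 = {2, 6}
Tree: B1–B2, B2–B3, B2–B4, B4–B5
Each bag holds 2 vertices, so the decomposition has width 1, which upper-bounds the treewidth. Any graph with an edge has treewidth ≥ 1, and G has the edge 5–1. Hence tw(G) = 1 exactly.

1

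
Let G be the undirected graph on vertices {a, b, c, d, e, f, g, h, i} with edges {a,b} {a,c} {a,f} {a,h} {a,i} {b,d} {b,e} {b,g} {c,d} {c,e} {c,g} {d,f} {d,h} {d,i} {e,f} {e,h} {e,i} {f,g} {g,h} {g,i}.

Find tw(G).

A width-4 tree decomposition is:
Bags: B1 = {a, b, d, e, g}  B2 = {a, d, e, g, i}  B3 = {a, c, d, e, g}  B4 = {a, d, e, g, h}  B5 = {a, d, e, f, g}
Tree: B1–B2, B2–B3, B3–B4, B4–B5
The largest bag has 5 vertices, giving width 4; this decomposition certifies tw(G) ≤ 4. For the lower bound: the 5 vertex sets {b,g}, {a,i}, {c,d}, {e}, {h} are disjoint, each induces a connected subgraph, and every pair is joined by at least one edge of G. Contracting each set to a single vertex therefore yields K_{5} as a minor, and since treewidth is minor-monotone, tw(G) ≥ tw(K_{5}) = 4. Hence tw(G) = 4 exactly.

4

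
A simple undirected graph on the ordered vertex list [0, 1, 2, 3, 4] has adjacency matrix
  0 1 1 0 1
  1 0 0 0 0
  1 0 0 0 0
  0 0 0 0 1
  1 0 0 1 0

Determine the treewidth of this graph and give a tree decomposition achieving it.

Every bag has size at most 2, so the width is 2 − 1 = 1 and tw(G) ≤ 1. G has an edge, so its treewidth is at least 1. Hence tw(G) = 1 exactly.

Treewidth 1.
Bags: B1 = {0, 4}  B2 = {3, 4}  B3 = {0, 1}  B4 = {0, 2}
Tree: B1–B2, B1–B3, B3–B4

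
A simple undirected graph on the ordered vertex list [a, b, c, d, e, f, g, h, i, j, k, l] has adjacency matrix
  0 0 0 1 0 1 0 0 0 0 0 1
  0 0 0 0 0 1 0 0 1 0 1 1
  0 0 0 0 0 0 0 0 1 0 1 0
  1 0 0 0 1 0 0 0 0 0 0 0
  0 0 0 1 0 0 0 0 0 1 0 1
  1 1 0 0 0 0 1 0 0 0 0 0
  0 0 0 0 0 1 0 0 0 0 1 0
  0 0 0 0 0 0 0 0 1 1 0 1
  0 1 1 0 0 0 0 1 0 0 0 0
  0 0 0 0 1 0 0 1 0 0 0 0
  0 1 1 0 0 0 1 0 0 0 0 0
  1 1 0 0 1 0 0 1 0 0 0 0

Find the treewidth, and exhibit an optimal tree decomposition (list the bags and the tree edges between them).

Every bag has size at most 4, so the width is 4 − 1 = 3 and tw(G) ≤ 3. For the lower bound: the 4 vertex sets {c,g,k}, {f}, {b}, {a,h,i,l} are disjoint, each induces a connected subgraph, and every pair is joined by at least one edge of G. Contracting each set to a single vertex therefore yields K_{4} as a minor, and since treewidth is minor-monotone, tw(G) ≥ tw(K_{4}) = 3. Hence tw(G) = 3 exactly.

Treewidth 3.
Bags: B1 = {c, f, g, k}  B2 = {b, c, f, k}  B3 = {b, c, f, i}  B4 = {a, b, f, i}  B5 = {a, b, i, l}  B6 = {a, h, i, l}  B7 = {a, d, h, l}  B8 = {d, e, h, l}  B9 = {d, e, h, j}
Tree: B1–B2, B2–B3, B3–B4, B4–B5, B5–B6, B6–B7, B7–B8, B8–B9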